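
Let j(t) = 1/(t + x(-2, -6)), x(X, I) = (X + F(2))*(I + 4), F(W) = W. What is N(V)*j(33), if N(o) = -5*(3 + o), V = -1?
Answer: -10/33 ≈ -0.30303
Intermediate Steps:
x(X, I) = (2 + X)*(4 + I) (x(X, I) = (X + 2)*(I + 4) = (2 + X)*(4 + I))
j(t) = 1/t (j(t) = 1/(t + (8 + 2*(-6) + 4*(-2) - 6*(-2))) = 1/(t + (8 - 12 - 8 + 12)) = 1/(t + 0) = 1/t)
N(o) = -15 - 5*o
N(V)*j(33) = (-15 - 5*(-1))/33 = (-15 + 5)*(1/33) = -10*1/33 = -10/33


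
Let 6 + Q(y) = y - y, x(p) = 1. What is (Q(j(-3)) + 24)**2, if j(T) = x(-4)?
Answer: 324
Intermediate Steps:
j(T) = 1
Q(y) = -6 (Q(y) = -6 + (y - y) = -6 + 0 = -6)
(Q(j(-3)) + 24)**2 = (-6 + 24)**2 = 18**2 = 324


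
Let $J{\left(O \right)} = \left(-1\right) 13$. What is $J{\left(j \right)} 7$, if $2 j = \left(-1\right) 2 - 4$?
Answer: $-91$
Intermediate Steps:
$j = -3$ ($j = \frac{\left(-1\right) 2 - 4}{2} = \frac{-2 - 4}{2} = \frac{1}{2} \left(-6\right) = -3$)
$J{\left(O \right)} = -13$
$J{\left(j \right)} 7 = \left(-13\right) 7 = -91$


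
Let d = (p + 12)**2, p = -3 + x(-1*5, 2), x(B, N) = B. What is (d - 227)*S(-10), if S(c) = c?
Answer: 2110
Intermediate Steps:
p = -8 (p = -3 - 1*5 = -3 - 5 = -8)
d = 16 (d = (-8 + 12)**2 = 4**2 = 16)
(d - 227)*S(-10) = (16 - 227)*(-10) = -211*(-10) = 2110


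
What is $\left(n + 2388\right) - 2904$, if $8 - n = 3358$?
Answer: $-3866$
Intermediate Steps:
$n = -3350$ ($n = 8 - 3358 = -3350$)
$\left(n + 2388\right) - 2904 = \left(-3350 + 2388\right) - 2904 = -962 - 2904 = -3866$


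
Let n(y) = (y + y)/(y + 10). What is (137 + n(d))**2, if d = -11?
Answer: 25281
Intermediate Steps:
n(y) = 2*y/(10 + y) (n(y) = (2*y)/(10 + y) = 2*y/(10 + y))
(137 + n(d))**2 = (137 + 2*(-11)/(10 - 11))**2 = (137 + 2*(-11)/(-1))**2 = (137 + 2*(-11)*(-1))**2 = (137 + 22)**2 = 159**2 = 25281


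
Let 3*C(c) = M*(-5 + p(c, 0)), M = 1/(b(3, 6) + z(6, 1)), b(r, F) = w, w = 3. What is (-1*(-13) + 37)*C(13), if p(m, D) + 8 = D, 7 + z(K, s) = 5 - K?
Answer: 130/3 ≈ 43.333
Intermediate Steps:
z(K, s) = -2 - K (z(K, s) = -7 + (5 - K) = -2 - K)
p(m, D) = -8 + D
b(r, F) = 3
M = -⅕ (M = 1/(3 + (-2 - 1*6)) = 1/(3 + (-2 - 6)) = 1/(3 - 8) = 1/(-5) = -⅕ ≈ -0.20000)
C(c) = 13/15 (C(c) = (-(-5 + (-8 + 0))/5)/3 = (-(-5 - 8)/5)/3 = (-⅕*(-13))/3 = (⅓)*(13/5) = 13/15)
(-1*(-13) + 37)*C(13) = (-1*(-13) + 37)*(13/15) = (13 + 37)*(13/15) = 50*(13/15) = 130/3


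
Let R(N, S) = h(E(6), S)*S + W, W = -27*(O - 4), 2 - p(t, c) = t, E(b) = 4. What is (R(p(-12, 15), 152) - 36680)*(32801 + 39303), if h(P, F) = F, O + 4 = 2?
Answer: -967203056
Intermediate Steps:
O = -2 (O = -4 + 2 = -2)
p(t, c) = 2 - t
W = 162 (W = -27*(-2 - 4) = -(-162) = -27*(-6) = 162)
R(N, S) = 162 + S² (R(N, S) = S*S + 162 = S² + 162 = 162 + S²)
(R(p(-12, 15), 152) - 36680)*(32801 + 39303) = ((162 + 152²) - 36680)*(32801 + 39303) = ((162 + 23104) - 36680)*72104 = (23266 - 36680)*72104 = -13414*72104 = -967203056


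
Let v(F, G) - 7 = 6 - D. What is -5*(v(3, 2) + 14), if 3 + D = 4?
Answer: -130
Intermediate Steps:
D = 1 (D = -3 + 4 = 1)
v(F, G) = 12 (v(F, G) = 7 + (6 - 1*1) = 7 + (6 - 1) = 7 + 5 = 12)
-5*(v(3, 2) + 14) = -5*(12 + 14) = -5*26 = -130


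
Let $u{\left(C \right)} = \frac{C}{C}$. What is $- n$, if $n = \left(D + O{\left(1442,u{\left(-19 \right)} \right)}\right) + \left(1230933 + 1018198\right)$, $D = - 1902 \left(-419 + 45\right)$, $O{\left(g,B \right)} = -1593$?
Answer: $-2958886$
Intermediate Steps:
$u{\left(C \right)} = 1$
$D = 711348$ ($D = \left(-1902\right) \left(-374\right) = 711348$)
$n = 2958886$ ($n = \left(711348 - 1593\right) + \left(1230933 + 1018198\right) = 709755 + 2249131 = 2958886$)
$- n = \left(-1\right) 2958886 = -2958886$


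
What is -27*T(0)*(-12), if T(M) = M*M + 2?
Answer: 648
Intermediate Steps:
T(M) = 2 + M² (T(M) = M² + 2 = 2 + M²)
-27*T(0)*(-12) = -27*(2 + 0²)*(-12) = -27*(2 + 0)*(-12) = -27*2*(-12) = -54*(-12) = 648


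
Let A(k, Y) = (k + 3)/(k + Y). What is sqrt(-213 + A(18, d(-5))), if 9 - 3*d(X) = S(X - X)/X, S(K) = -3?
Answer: I*sqrt(573222)/52 ≈ 14.56*I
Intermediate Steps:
d(X) = 3 + 1/X (d(X) = 3 - (-1)/X = 3 + 1/X)
A(k, Y) = (3 + k)/(Y + k)
sqrt(-213 + A(18, d(-5))) = sqrt(-213 + (3 + 18)/((3 + 1/(-5)) + 18)) = sqrt(-213 + 21/((3 - 1/5) + 18)) = sqrt(-213 + 21/(14/5 + 18)) = sqrt(-213 + 21/(104/5)) = sqrt(-213 + (5/104)*21) = sqrt(-213 + 105/104) = sqrt(-22047/104) = I*sqrt(573222)/52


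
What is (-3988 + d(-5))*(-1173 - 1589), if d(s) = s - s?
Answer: 11014856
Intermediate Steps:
d(s) = 0
(-3988 + d(-5))*(-1173 - 1589) = (-3988 + 0)*(-1173 - 1589) = -3988*(-2762) = 11014856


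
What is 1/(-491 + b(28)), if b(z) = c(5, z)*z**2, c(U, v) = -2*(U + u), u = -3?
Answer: -1/3627 ≈ -0.00027571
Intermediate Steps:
c(U, v) = 6 - 2*U (c(U, v) = -2*(U - 3) = -2*(-3 + U) = 6 - 2*U)
b(z) = -4*z**2 (b(z) = (6 - 2*5)*z**2 = (6 - 10)*z**2 = -4*z**2)
1/(-491 + b(28)) = 1/(-491 - 4*28**2) = 1/(-491 - 4*784) = 1/(-491 - 3136) = 1/(-3627) = -1/3627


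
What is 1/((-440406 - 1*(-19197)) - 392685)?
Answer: -1/813894 ≈ -1.2287e-6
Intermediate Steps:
1/((-440406 - 1*(-19197)) - 392685) = 1/((-440406 + 19197) - 392685) = 1/(-421209 - 392685) = 1/(-813894) = -1/813894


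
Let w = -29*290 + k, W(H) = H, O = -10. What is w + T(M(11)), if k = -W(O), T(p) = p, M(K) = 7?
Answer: -8393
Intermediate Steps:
k = 10 (k = -1*(-10) = 10)
w = -8400 (w = -29*290 + 10 = -8410 + 10 = -8400)
w + T(M(11)) = -8400 + 7 = -8393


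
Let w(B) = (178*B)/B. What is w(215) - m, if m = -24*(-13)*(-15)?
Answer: 4858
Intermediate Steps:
w(B) = 178
m = -4680 (m = 312*(-15) = -4680)
w(215) - m = 178 - 1*(-4680) = 178 + 4680 = 4858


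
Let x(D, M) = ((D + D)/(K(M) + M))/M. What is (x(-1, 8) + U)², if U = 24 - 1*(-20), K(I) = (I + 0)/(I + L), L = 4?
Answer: 20912329/10816 ≈ 1933.5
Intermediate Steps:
K(I) = I/(4 + I) (K(I) = (I + 0)/(I + 4) = I/(4 + I))
U = 44 (U = 24 + 20 = 44)
x(D, M) = 2*D/(M*(M + M/(4 + M))) (x(D, M) = ((D + D)/(M/(4 + M) + M))/M = ((2*D)/(M + M/(4 + M)))/M = (2*D/(M + M/(4 + M)))/M = 2*D/(M*(M + M/(4 + M))))
(x(-1, 8) + U)² = (2*(-1)*(4 + 8)/(8²*(5 + 8)) + 44)² = (2*(-1)*(1/64)*12/13 + 44)² = (2*(-1)*(1/64)*(1/13)*12 + 44)² = (-3/104 + 44)² = (4573/104)² = 20912329/10816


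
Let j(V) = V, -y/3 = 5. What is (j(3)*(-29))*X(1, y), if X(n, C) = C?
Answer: 1305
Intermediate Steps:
y = -15 (y = -3*5 = -15)
(j(3)*(-29))*X(1, y) = (3*(-29))*(-15) = -87*(-15) = 1305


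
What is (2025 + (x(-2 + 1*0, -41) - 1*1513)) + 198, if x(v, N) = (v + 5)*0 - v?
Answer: 712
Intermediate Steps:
x(v, N) = -v (x(v, N) = (5 + v)*0 - v = 0 - v = -v)
(2025 + (x(-2 + 1*0, -41) - 1*1513)) + 198 = (2025 + (-(-2 + 1*0) - 1*1513)) + 198 = (2025 + (-(-2 + 0) - 1513)) + 198 = (2025 + (-1*(-2) - 1513)) + 198 = (2025 + (2 - 1513)) + 198 = (2025 - 1511) + 198 = 514 + 198 = 712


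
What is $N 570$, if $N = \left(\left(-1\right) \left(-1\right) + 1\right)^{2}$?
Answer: $2280$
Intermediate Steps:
$N = 4$ ($N = \left(1 + 1\right)^{2} = 2^{2} = 4$)
$N 570 = 4 \cdot 570 = 2280$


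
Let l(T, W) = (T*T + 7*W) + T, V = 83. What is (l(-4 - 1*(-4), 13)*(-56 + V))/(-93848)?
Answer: -2457/93848 ≈ -0.026181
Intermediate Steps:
l(T, W) = T + T² + 7*W (l(T, W) = (T² + 7*W) + T = T + T² + 7*W)
(l(-4 - 1*(-4), 13)*(-56 + V))/(-93848) = (((-4 - 1*(-4)) + (-4 - 1*(-4))² + 7*13)*(-56 + 83))/(-93848) = (((-4 + 4) + (-4 + 4)² + 91)*27)*(-1/93848) = ((0 + 0² + 91)*27)*(-1/93848) = ((0 + 0 + 91)*27)*(-1/93848) = (91*27)*(-1/93848) = 2457*(-1/93848) = -2457/93848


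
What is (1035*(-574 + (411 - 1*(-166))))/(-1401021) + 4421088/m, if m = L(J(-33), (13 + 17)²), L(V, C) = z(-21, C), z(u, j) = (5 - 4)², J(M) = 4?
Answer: 688226347527/155669 ≈ 4.4211e+6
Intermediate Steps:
z(u, j) = 1 (z(u, j) = 1² = 1)
L(V, C) = 1
m = 1
(1035*(-574 + (411 - 1*(-166))))/(-1401021) + 4421088/m = (1035*(-574 + (411 - 1*(-166))))/(-1401021) + 4421088/1 = (1035*(-574 + (411 + 166)))*(-1/1401021) + 4421088*1 = (1035*(-574 + 577))*(-1/1401021) + 4421088 = (1035*3)*(-1/1401021) + 4421088 = 3105*(-1/1401021) + 4421088 = -345/155669 + 4421088 = 688226347527/155669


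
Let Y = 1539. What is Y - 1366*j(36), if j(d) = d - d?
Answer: 1539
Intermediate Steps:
j(d) = 0
Y - 1366*j(36) = 1539 - 1366*0 = 1539 + 0 = 1539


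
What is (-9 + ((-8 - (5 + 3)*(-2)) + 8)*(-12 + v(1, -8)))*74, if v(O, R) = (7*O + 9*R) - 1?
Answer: -93018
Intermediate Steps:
v(O, R) = -1 + 7*O + 9*R
(-9 + ((-8 - (5 + 3)*(-2)) + 8)*(-12 + v(1, -8)))*74 = (-9 + ((-8 - (5 + 3)*(-2)) + 8)*(-12 + (-1 + 7*1 + 9*(-8))))*74 = (-9 + ((-8 - 8*(-2)) + 8)*(-12 + (-1 + 7 - 72)))*74 = (-9 + ((-8 - 1*(-16)) + 8)*(-12 - 66))*74 = (-9 + ((-8 + 16) + 8)*(-78))*74 = (-9 + (8 + 8)*(-78))*74 = (-9 + 16*(-78))*74 = (-9 - 1248)*74 = -1257*74 = -93018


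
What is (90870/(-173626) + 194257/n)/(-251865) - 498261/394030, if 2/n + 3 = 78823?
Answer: -1806122613348650491/59417431139430 ≈ -30397.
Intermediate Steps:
n = 1/39410 (n = 2/(-3 + 78823) = 2/78820 = 2*(1/78820) = 1/39410 ≈ 2.5374e-5)
(90870/(-173626) + 194257/n)/(-251865) - 498261/394030 = (90870/(-173626) + 194257/(1/39410))/(-251865) - 498261/394030 = (90870*(-1/173626) + 194257*39410)*(-1/251865) - 498261*1/394030 = (-45435/86813 + 7655668370)*(-1/251865) - 498261/394030 = (664611538159375/86813)*(-1/251865) - 498261/394030 = -4583527849375/150794181 - 498261/394030 = -1806122613348650491/59417431139430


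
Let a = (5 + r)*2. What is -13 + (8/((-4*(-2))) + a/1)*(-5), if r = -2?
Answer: -48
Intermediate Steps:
a = 6 (a = (5 - 2)*2 = 3*2 = 6)
-13 + (8/((-4*(-2))) + a/1)*(-5) = -13 + (8/((-4*(-2))) + 6/1)*(-5) = -13 + (8/8 + 6*1)*(-5) = -13 + (8*(⅛) + 6)*(-5) = -13 + (1 + 6)*(-5) = -13 + 7*(-5) = -13 - 35 = -48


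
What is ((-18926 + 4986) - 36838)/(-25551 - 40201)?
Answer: 25389/32876 ≈ 0.77227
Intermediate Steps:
((-18926 + 4986) - 36838)/(-25551 - 40201) = (-13940 - 36838)/(-65752) = -50778*(-1/65752) = 25389/32876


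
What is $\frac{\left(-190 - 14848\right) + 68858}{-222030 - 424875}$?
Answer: $- \frac{3588}{43127} \approx -0.083196$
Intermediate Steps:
$\frac{\left(-190 - 14848\right) + 68858}{-222030 - 424875} = \frac{\left(-190 - 14848\right) + 68858}{-646905} = \left(-15038 + 68858\right) \left(- \frac{1}{646905}\right) = 53820 \left(- \frac{1}{646905}\right) = - \frac{3588}{43127}$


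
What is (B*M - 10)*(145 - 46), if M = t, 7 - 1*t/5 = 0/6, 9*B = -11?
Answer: -5225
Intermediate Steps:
B = -11/9 (B = (1/9)*(-11) = -11/9 ≈ -1.2222)
t = 35 (t = 35 - 0/6 = 35 - 5*0 = 35 + 0 = 35)
M = 35
(B*M - 10)*(145 - 46) = (-11/9*35 - 10)*(145 - 46) = (-385/9 - 10)*99 = -475/9*99 = -5225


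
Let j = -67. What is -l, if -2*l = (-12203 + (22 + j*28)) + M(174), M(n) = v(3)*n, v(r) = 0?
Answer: -14057/2 ≈ -7028.5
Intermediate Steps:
M(n) = 0 (M(n) = 0*n = 0)
l = 14057/2 (l = -((-12203 + (22 - 67*28)) + 0)/2 = -((-12203 + (22 - 1876)) + 0)/2 = -((-12203 - 1854) + 0)/2 = -(-14057 + 0)/2 = -½*(-14057) = 14057/2 ≈ 7028.5)
-l = -1*14057/2 = -14057/2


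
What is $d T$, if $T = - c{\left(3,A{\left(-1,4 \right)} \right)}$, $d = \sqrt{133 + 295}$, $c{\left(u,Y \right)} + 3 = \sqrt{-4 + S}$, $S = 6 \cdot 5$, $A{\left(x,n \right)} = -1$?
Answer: $2 \sqrt{107} \left(3 - \sqrt{26}\right) \approx -43.425$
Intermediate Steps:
$S = 30$
$c{\left(u,Y \right)} = -3 + \sqrt{26}$ ($c{\left(u,Y \right)} = -3 + \sqrt{-4 + 30} = -3 + \sqrt{26}$)
$d = 2 \sqrt{107}$ ($d = \sqrt{428} = 2 \sqrt{107} \approx 20.688$)
$T = 3 - \sqrt{26}$ ($T = - (-3 + \sqrt{26}) = 3 - \sqrt{26} \approx -2.099$)
$d T = 2 \sqrt{107} \left(3 - \sqrt{26}\right)$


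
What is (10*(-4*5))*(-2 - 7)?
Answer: 1800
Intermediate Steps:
(10*(-4*5))*(-2 - 7) = (10*(-20))*(-9) = -200*(-9) = 1800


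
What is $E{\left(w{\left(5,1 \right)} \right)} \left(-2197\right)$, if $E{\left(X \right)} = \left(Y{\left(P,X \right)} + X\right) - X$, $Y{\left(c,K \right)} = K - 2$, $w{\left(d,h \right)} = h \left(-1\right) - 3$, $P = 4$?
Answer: $13182$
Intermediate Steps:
$w{\left(d,h \right)} = -3 - h$ ($w{\left(d,h \right)} = - h - 3 = -3 - h$)
$Y{\left(c,K \right)} = -2 + K$
$E{\left(X \right)} = -2 + X$ ($E{\left(X \right)} = \left(\left(-2 + X\right) + X\right) - X = \left(-2 + 2 X\right) - X = -2 + X$)
$E{\left(w{\left(5,1 \right)} \right)} \left(-2197\right) = \left(-2 - 4\right) \left(-2197\right) = \left(-6\right) \left(-2197\right) = 13182$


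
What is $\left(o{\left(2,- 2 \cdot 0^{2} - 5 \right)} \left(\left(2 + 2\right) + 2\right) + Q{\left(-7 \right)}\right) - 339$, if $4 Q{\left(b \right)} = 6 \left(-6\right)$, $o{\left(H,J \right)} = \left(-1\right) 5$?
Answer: $-378$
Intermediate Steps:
$o{\left(H,J \right)} = -5$
$Q{\left(b \right)} = -9$ ($Q{\left(b \right)} = \frac{6 \left(-6\right)}{4} = \frac{1}{4} \left(-36\right) = -9$)
$\left(o{\left(2,- 2 \cdot 0^{2} - 5 \right)} \left(\left(2 + 2\right) + 2\right) + Q{\left(-7 \right)}\right) - 339 = \left(- 5 \left(\left(2 + 2\right) + 2\right) - 9\right) - 339 = \left(- 5 \left(4 + 2\right) - 9\right) - 339 = \left(\left(-5\right) 6 - 9\right) - 339 = \left(-30 - 9\right) - 339 = -39 - 339 = -378$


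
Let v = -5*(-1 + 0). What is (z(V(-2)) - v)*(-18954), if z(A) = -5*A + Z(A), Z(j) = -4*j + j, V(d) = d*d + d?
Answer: 398034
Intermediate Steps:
V(d) = d + d**2 (V(d) = d**2 + d = d + d**2)
Z(j) = -3*j
v = 5 (v = -5*(-1) = 5)
z(A) = -8*A (z(A) = -5*A - 3*A = -8*A)
(z(V(-2)) - v)*(-18954) = (-(-16)*(1 - 2) - 1*5)*(-18954) = (-(-16)*(-1) - 5)*(-18954) = (-8*2 - 5)*(-18954) = (-16 - 5)*(-18954) = -21*(-18954) = 398034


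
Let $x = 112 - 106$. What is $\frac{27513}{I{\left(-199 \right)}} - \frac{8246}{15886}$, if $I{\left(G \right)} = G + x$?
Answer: $- \frac{219331498}{1532999} \approx -143.07$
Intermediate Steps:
$x = 6$ ($x = 112 - 106 = 6$)
$I{\left(G \right)} = 6 + G$ ($I{\left(G \right)} = G + 6 = 6 + G$)
$\frac{27513}{I{\left(-199 \right)}} - \frac{8246}{15886} = \frac{27513}{6 - 199} - \frac{8246}{15886} = \frac{27513}{-193} - \frac{4123}{7943} = 27513 \left(- \frac{1}{193}\right) - \frac{4123}{7943} = - \frac{27513}{193} - \frac{4123}{7943} = - \frac{219331498}{1532999}$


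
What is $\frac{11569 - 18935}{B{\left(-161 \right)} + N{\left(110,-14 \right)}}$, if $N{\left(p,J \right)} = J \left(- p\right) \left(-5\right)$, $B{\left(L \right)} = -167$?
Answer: $\frac{7366}{7867} \approx 0.93632$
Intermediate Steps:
$N{\left(p,J \right)} = 5 J p$ ($N{\left(p,J \right)} = - J p \left(-5\right) = 5 J p$)
$\frac{11569 - 18935}{B{\left(-161 \right)} + N{\left(110,-14 \right)}} = \frac{11569 - 18935}{-167 + 5 \left(-14\right) 110} = - \frac{7366}{-167 - 7700} = - \frac{7366}{-7867} = \left(-7366\right) \left(- \frac{1}{7867}\right) = \frac{7366}{7867}$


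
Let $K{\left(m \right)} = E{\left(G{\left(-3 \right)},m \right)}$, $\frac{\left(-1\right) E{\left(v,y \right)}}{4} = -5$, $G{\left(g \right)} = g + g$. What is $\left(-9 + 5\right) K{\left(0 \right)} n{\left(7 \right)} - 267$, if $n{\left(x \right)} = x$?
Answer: $-827$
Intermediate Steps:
$G{\left(g \right)} = 2 g$
$E{\left(v,y \right)} = 20$ ($E{\left(v,y \right)} = \left(-4\right) \left(-5\right) = 20$)
$K{\left(m \right)} = 20$
$\left(-9 + 5\right) K{\left(0 \right)} n{\left(7 \right)} - 267 = \left(-9 + 5\right) 20 \cdot 7 - 267 = \left(-4\right) 20 \cdot 7 - 267 = \left(-80\right) 7 - 267 = -560 - 267 = -827$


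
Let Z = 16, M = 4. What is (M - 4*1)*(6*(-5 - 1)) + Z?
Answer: 16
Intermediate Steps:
(M - 4*1)*(6*(-5 - 1)) + Z = (4 - 4*1)*(6*(-5 - 1)) + 16 = (4 - 4)*(6*(-6)) + 16 = 0*(-36) + 16 = 0 + 16 = 16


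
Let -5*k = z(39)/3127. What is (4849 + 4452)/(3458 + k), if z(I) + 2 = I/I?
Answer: 145421135/54065831 ≈ 2.6897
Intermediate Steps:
z(I) = -1 (z(I) = -2 + I/I = -2 + 1 = -1)
k = 1/15635 (k = -(-1)/(5*3127) = -⅕*(-1/3127) = 1/15635 ≈ 6.3959e-5)
(4849 + 4452)/(3458 + k) = (4849 + 4452)/(3458 + 1/15635) = 9301/(54065831/15635) = 9301*(15635/54065831) = 145421135/54065831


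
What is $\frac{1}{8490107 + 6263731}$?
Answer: $\frac{1}{14753838} \approx 6.7779 \cdot 10^{-8}$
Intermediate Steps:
$\frac{1}{8490107 + 6263731} = \frac{1}{14753838}$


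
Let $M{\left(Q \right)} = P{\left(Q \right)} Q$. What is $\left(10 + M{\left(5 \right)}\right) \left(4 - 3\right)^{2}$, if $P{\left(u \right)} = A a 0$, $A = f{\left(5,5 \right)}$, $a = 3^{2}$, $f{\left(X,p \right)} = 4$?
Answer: $10$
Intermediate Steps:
$a = 9$
$A = 4$
$P{\left(u \right)} = 0$ ($P{\left(u \right)} = 4 \cdot 9 \cdot 0 = 36 \cdot 0 = 0$)
$M{\left(Q \right)} = 0$ ($M{\left(Q \right)} = 0 Q = 0$)
$\left(10 + M{\left(5 \right)}\right) \left(4 - 3\right)^{2} = \left(10 + 0\right) \left(4 - 3\right)^{2} = 10 \cdot 1^{2} = 10 \cdot 1 = 10$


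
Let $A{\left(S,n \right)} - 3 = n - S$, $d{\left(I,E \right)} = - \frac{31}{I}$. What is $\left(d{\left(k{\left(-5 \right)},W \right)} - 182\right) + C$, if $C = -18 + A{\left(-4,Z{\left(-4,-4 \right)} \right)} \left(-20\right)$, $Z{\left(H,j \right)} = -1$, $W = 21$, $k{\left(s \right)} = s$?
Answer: $- \frac{1569}{5} \approx -313.8$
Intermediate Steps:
$A{\left(S,n \right)} = 3 + n - S$ ($A{\left(S,n \right)} = 3 - \left(S - n\right) = 3 + n - S$)
$C = -138$ ($C = -18 + \left(3 - 1 - -4\right) \left(-20\right) = -18 + \left(3 - 1 + 4\right) \left(-20\right) = -18 + 6 \left(-20\right) = -18 - 120 = -138$)
$\left(d{\left(k{\left(-5 \right)},W \right)} - 182\right) + C = \left(- \frac{31}{-5} - 182\right) - 138 = \left(\left(-31\right) \left(- \frac{1}{5}\right) - 182\right) - 138 = \left(\frac{31}{5} - 182\right) - 138 = - \frac{879}{5} - 138 = - \frac{1569}{5}$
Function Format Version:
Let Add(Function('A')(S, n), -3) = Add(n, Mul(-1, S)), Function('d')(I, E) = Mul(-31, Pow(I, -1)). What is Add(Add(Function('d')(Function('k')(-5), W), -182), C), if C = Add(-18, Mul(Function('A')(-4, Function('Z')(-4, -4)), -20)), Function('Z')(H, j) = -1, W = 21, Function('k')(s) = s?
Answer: Rational(-1569, 5) ≈ -313.80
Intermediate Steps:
Function('A')(S, n) = Add(3, n, Mul(-1, S)) (Function('A')(S, n) = Add(3, Add(n, Mul(-1, S))) = Add(3, n, Mul(-1, S)))
C = -138 (C = Add(-18, Mul(Add(3, -1, Mul(-1, -4)), -20)) = Add(-18, Mul(Add(3, -1, 4), -20)) = Add(-18, Mul(6, -20)) = Add(-18, -120) = -138)
Add(Add(Function('d')(Function('k')(-5), W), -182), C) = Add(Add(Mul(-31, Pow(-5, -1)), -182), -138) = Add(Add(Mul(-31, Rational(-1, 5)), -182), -138) = Add(Add(Rational(31, 5), -182), -138) = Add(Rational(-879, 5), -138) = Rational(-1569, 5)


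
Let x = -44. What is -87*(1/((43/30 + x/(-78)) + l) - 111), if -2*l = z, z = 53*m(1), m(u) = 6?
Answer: 591341697/61231 ≈ 9657.5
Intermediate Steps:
z = 318 (z = 53*6 = 318)
l = -159 (l = -1/2*318 = -159)
-87*(1/((43/30 + x/(-78)) + l) - 111) = -87*(1/((43/30 - 44/(-78)) - 159) - 111) = -87*(1/((43*(1/30) - 44*(-1/78)) - 159) - 111) = -87*(1/((43/30 + 22/39) - 159) - 111) = -87*(1/(779/390 - 159) - 111) = -87*(1/(-61231/390) - 111) = -87*(-390/61231 - 111) = -87*(-6797031/61231) = 591341697/61231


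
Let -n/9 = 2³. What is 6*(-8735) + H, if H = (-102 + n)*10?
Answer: -54150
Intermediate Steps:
n = -72 (n = -9*2³ = -9*8 = -72)
H = -1740 (H = (-102 - 72)*10 = -174*10 = -1740)
6*(-8735) + H = 6*(-8735) - 1740 = -52410 - 1740 = -54150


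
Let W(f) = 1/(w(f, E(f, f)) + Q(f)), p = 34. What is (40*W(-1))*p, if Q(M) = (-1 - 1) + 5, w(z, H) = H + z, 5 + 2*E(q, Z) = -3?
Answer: -680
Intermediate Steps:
E(q, Z) = -4 (E(q, Z) = -5/2 + (1/2)*(-3) = -5/2 - 3/2 = -4)
Q(M) = 3 (Q(M) = -2 + 5 = 3)
W(f) = 1/(-1 + f) (W(f) = 1/((-4 + f) + 3) = 1/(-1 + f))
(40*W(-1))*p = (40/(-1 - 1))*34 = (40/(-2))*34 = (40*(-1/2))*34 = -20*34 = -680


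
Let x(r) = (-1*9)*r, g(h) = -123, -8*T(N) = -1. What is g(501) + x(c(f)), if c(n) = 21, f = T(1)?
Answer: -312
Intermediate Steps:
T(N) = ⅛ (T(N) = -⅛*(-1) = ⅛)
f = ⅛ ≈ 0.12500
x(r) = -9*r
g(501) + x(c(f)) = -123 - 9*21 = -123 - 189 = -312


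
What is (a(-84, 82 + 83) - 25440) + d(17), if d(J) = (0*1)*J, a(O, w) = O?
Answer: -25524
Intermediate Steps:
d(J) = 0 (d(J) = 0*J = 0)
(a(-84, 82 + 83) - 25440) + d(17) = (-84 - 25440) + 0 = -25524 + 0 = -25524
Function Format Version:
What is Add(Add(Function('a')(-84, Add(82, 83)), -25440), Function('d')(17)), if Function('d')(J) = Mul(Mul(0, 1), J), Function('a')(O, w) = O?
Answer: -25524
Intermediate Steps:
Function('d')(J) = 0 (Function('d')(J) = Mul(0, J) = 0)
Add(Add(Function('a')(-84, Add(82, 83)), -25440), Function('d')(17)) = Add(Add(-84, -25440), 0) = Add(-25524, 0) = -25524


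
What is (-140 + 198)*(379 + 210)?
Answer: 34162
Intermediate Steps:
(-140 + 198)*(379 + 210) = 58*589 = 34162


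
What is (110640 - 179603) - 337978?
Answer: -406941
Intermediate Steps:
(110640 - 179603) - 337978 = -68963 - 337978 = -406941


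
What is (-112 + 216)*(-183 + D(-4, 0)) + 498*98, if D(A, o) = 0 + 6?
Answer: 30396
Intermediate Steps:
D(A, o) = 6
(-112 + 216)*(-183 + D(-4, 0)) + 498*98 = (-112 + 216)*(-183 + 6) + 498*98 = 104*(-177) + 48804 = -18408 + 48804 = 30396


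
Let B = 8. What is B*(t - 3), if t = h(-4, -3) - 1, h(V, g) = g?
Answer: -56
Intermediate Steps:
t = -4 (t = -3 - 1 = -4)
B*(t - 3) = 8*(-4 - 3) = 8*(-7) = -56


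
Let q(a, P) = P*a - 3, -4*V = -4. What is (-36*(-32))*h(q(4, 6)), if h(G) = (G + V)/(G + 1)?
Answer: 1152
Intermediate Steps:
V = 1 (V = -¼*(-4) = 1)
q(a, P) = -3 + P*a
h(G) = 1 (h(G) = (G + 1)/(G + 1) = (1 + G)/(1 + G) = 1)
(-36*(-32))*h(q(4, 6)) = -36*(-32)*1 = 1152*1 = 1152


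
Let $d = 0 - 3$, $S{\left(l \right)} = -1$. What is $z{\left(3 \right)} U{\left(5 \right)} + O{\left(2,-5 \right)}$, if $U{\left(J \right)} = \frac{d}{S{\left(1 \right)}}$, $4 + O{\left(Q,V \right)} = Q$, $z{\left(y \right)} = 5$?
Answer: $13$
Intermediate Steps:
$O{\left(Q,V \right)} = -4 + Q$
$d = -3$ ($d = 0 - 3 = -3$)
$U{\left(J \right)} = 3$ ($U{\left(J \right)} = - \frac{3}{-1} = \left(-3\right) \left(-1\right) = 3$)
$z{\left(3 \right)} U{\left(5 \right)} + O{\left(2,-5 \right)} = 5 \cdot 3 + \left(-4 + 2\right) = 15 - 2 = 13$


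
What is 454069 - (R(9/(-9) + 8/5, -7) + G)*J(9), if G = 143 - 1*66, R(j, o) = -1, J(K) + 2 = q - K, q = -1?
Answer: 454981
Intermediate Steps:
J(K) = -3 - K (J(K) = -2 + (-1 - K) = -3 - K)
G = 77 (G = 143 - 66 = 77)
454069 - (R(9/(-9) + 8/5, -7) + G)*J(9) = 454069 - (-1 + 77)*(-3 - 1*9) = 454069 - 76*(-3 - 9) = 454069 - 76*(-12) = 454069 - 1*(-912) = 454069 + 912 = 454981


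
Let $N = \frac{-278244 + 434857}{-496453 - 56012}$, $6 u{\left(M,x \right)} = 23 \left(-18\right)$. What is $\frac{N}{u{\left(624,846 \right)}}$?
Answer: $\frac{156613}{38120085} \approx 0.0041084$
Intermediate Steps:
$u{\left(M,x \right)} = -69$ ($u{\left(M,x \right)} = \frac{23 \left(-18\right)}{6} = \frac{1}{6} \left(-414\right) = -69$)
$N = - \frac{156613}{552465}$ ($N = \frac{156613}{-552465} = 156613 \left(- \frac{1}{552465}\right) = - \frac{156613}{552465} \approx -0.28348$)
$\frac{N}{u{\left(624,846 \right)}} = - \frac{156613}{552465 \left(-69\right)} = \left(- \frac{156613}{552465}\right) \left(- \frac{1}{69}\right) = \frac{156613}{38120085}$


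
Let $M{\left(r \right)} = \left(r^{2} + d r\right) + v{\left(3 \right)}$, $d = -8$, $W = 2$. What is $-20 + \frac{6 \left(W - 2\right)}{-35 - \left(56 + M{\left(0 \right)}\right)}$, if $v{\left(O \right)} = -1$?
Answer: $-20$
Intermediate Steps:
$M{\left(r \right)} = -1 + r^{2} - 8 r$ ($M{\left(r \right)} = \left(r^{2} - 8 r\right) - 1 = -1 + r^{2} - 8 r$)
$-20 + \frac{6 \left(W - 2\right)}{-35 - \left(56 + M{\left(0 \right)}\right)} = -20 + \frac{6 \left(2 - 2\right)}{-35 - \left(55 + 0\right)} = -20 + \frac{6 \cdot 0}{-35 - 55} = -20 + \frac{0}{-35 - 55} = -20 + \frac{0}{-90} = -20 + 0 \left(- \frac{1}{90}\right) = -20 + 0 = -20$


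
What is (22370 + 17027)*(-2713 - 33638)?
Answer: -1432120347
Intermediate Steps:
(22370 + 17027)*(-2713 - 33638) = 39397*(-36351) = -1432120347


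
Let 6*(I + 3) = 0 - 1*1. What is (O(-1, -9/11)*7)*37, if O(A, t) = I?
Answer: -4921/6 ≈ -820.17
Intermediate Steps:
I = -19/6 (I = -3 + (0 - 1*1)/6 = -3 + (0 - 1)/6 = -3 + (⅙)*(-1) = -3 - ⅙ = -19/6 ≈ -3.1667)
O(A, t) = -19/6
(O(-1, -9/11)*7)*37 = -19/6*7*37 = -133/6*37 = -4921/6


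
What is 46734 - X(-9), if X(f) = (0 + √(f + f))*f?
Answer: 46734 + 27*I*√2 ≈ 46734.0 + 38.184*I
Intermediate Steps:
X(f) = √2*f^(3/2) (X(f) = (0 + √(2*f))*f = (0 + √2*√f)*f = (√2*√f)*f = √2*f^(3/2))
46734 - X(-9) = 46734 - √2*(-9)^(3/2) = 46734 - √2*(-27*I) = 46734 - (-27)*I*√2 = 46734 + 27*I*√2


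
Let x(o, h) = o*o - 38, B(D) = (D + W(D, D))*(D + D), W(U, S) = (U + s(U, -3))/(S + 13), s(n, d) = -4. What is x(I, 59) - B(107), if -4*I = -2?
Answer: -693583/30 ≈ -23119.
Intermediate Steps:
I = 1/2 (I = -1/4*(-2) = 1/2 ≈ 0.50000)
W(U, S) = (-4 + U)/(13 + S) (W(U, S) = (U - 4)/(S + 13) = (-4 + U)/(13 + S))
B(D) = 2*D*(D + (-4 + D)/(13 + D)) (B(D) = (D + (-4 + D)/(13 + D))*(D + D) = (D + (-4 + D)/(13 + D))*(2*D) = 2*D*(D + (-4 + D)/(13 + D)))
x(o, h) = -38 + o**2 (x(o, h) = o**2 - 38 = -38 + o**2)
x(I, 59) - B(107) = (-38 + (1/2)**2) - 2*107*(-4 + 107 + 107*(13 + 107))/(13 + 107) = (-38 + 1/4) - 2*107*(-4 + 107 + 107*120)/120 = -151/4 - 2*107*(-4 + 107 + 12840)/120 = -151/4 - 2*107*12943/120 = -151/4 - 1*1384901/60 = -151/4 - 1384901/60 = -693583/30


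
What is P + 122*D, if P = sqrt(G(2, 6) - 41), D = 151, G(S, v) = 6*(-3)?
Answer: 18422 + I*sqrt(59) ≈ 18422.0 + 7.6811*I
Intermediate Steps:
G(S, v) = -18
P = I*sqrt(59) (P = sqrt(-18 - 41) = sqrt(-59) = I*sqrt(59) ≈ 7.6811*I)
P + 122*D = I*sqrt(59) + 122*151 = I*sqrt(59) + 18422 = 18422 + I*sqrt(59)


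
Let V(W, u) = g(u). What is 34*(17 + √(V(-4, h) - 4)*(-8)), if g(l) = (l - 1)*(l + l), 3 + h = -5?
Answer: 578 - 544*√35 ≈ -2640.3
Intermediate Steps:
h = -8 (h = -3 - 5 = -8)
g(l) = 2*l*(-1 + l) (g(l) = (-1 + l)*(2*l) = 2*l*(-1 + l))
V(W, u) = 2*u*(-1 + u)
34*(17 + √(V(-4, h) - 4)*(-8)) = 34*(17 + √(2*(-8)*(-1 - 8) - 4)*(-8)) = 34*(17 + √(2*(-8)*(-9) - 4)*(-8)) = 34*(17 + √(144 - 4)*(-8)) = 34*(17 + √140*(-8)) = 34*(17 + (2*√35)*(-8)) = 34*(17 - 16*√35) = 578 - 544*√35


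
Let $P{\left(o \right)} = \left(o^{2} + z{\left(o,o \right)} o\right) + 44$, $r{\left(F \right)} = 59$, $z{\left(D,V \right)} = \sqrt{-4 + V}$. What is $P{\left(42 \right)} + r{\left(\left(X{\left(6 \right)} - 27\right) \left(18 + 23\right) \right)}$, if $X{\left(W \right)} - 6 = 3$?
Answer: $1867 + 42 \sqrt{38} \approx 2125.9$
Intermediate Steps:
$X{\left(W \right)} = 9$ ($X{\left(W \right)} = 6 + 3 = 9$)
$P{\left(o \right)} = 44 + o^{2} + o \sqrt{-4 + o}$ ($P{\left(o \right)} = \left(o^{2} + \sqrt{-4 + o} o\right) + 44 = \left(o^{2} + o \sqrt{-4 + o}\right) + 44 = 44 + o^{2} + o \sqrt{-4 + o}$)
$P{\left(42 \right)} + r{\left(\left(X{\left(6 \right)} - 27\right) \left(18 + 23\right) \right)} = \left(44 + 42^{2} + 42 \sqrt{-4 + 42}\right) + 59 = \left(44 + 1764 + 42 \sqrt{38}\right) + 59 = \left(1808 + 42 \sqrt{38}\right) + 59 = 1867 + 42 \sqrt{38}$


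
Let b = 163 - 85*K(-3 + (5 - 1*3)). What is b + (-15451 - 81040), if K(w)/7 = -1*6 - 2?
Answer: -91568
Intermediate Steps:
K(w) = -56 (K(w) = 7*(-1*6 - 2) = 7*(-6 - 2) = 7*(-8) = -56)
b = 4923 (b = 163 - 85*(-56) = 163 + 4760 = 4923)
b + (-15451 - 81040) = 4923 + (-15451 - 81040) = 4923 - 96491 = -91568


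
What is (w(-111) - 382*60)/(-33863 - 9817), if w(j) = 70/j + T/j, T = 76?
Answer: 1272133/2424240 ≈ 0.52476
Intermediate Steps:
w(j) = 146/j (w(j) = 70/j + 76/j = 146/j)
(w(-111) - 382*60)/(-33863 - 9817) = (146/(-111) - 382*60)/(-33863 - 9817) = (146*(-1/111) - 22920)/(-43680) = (-146/111 - 22920)*(-1/43680) = -2544266/111*(-1/43680) = 1272133/2424240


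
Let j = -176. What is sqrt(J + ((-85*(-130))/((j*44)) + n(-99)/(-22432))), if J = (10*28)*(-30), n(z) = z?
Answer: I*sqrt(7992712919023)/30844 ≈ 91.659*I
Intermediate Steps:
J = -8400 (J = 280*(-30) = -8400)
sqrt(J + ((-85*(-130))/((j*44)) + n(-99)/(-22432))) = sqrt(-8400 + ((-85*(-130))/((-176*44)) - 99/(-22432))) = sqrt(-8400 + (11050/(-7744) - 99*(-1/22432))) = sqrt(-8400 + (11050*(-1/7744) + 99/22432)) = sqrt(-8400 + (-5525/3872 + 99/22432)) = sqrt(-8400 - 1930523/1357136) = sqrt(-11401872923/1357136) = I*sqrt(7992712919023)/30844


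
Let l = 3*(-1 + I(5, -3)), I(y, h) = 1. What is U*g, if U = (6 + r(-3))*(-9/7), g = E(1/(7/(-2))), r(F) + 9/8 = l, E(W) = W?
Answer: 351/196 ≈ 1.7908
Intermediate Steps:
l = 0 (l = 3*(-1 + 1) = 3*0 = 0)
r(F) = -9/8 (r(F) = -9/8 + 0 = -9/8)
g = -2/7 (g = 1/(7/(-2)) = 1/(7*(-½)) = 1/(-7/2) = -2/7 ≈ -0.28571)
U = -351/56 (U = (6 - 9/8)*(-9/7) = 39*(-9*⅐)/8 = (39/8)*(-9/7) = -351/56 ≈ -6.2679)
U*g = -351/56*(-2/7) = 351/196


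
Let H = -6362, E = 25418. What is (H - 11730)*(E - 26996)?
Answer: 28549176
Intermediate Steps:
(H - 11730)*(E - 26996) = (-6362 - 11730)*(25418 - 26996) = -18092*(-1578) = 28549176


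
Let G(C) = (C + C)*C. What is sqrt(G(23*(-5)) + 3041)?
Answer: sqrt(29491) ≈ 171.73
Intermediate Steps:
G(C) = 2*C**2 (G(C) = (2*C)*C = 2*C**2)
sqrt(G(23*(-5)) + 3041) = sqrt(2*(23*(-5))**2 + 3041) = sqrt(2*(-115)**2 + 3041) = sqrt(2*13225 + 3041) = sqrt(26450 + 3041) = sqrt(29491)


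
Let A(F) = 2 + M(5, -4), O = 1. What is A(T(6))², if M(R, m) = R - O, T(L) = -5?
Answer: 36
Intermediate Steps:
M(R, m) = -1 + R (M(R, m) = R - 1*1 = R - 1 = -1 + R)
A(F) = 6 (A(F) = 2 + (-1 + 5) = 2 + 4 = 6)
A(T(6))² = 6² = 36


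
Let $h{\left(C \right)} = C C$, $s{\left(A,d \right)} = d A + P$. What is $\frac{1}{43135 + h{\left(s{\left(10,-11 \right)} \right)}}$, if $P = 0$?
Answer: $\frac{1}{55235} \approx 1.8104 \cdot 10^{-5}$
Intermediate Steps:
$s{\left(A,d \right)} = A d$ ($s{\left(A,d \right)} = d A + 0 = A d + 0 = A d$)
$h{\left(C \right)} = C^{2}$
$\frac{1}{43135 + h{\left(s{\left(10,-11 \right)} \right)}} = \frac{1}{43135 + \left(10 \left(-11\right)\right)^{2}} = \frac{1}{43135 + \left(-110\right)^{2}} = \frac{1}{43135 + 12100} = \frac{1}{55235}$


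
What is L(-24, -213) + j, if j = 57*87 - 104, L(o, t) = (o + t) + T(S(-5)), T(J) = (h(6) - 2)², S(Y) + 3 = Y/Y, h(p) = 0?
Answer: 4622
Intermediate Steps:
S(Y) = -2 (S(Y) = -3 + Y/Y = -3 + 1 = -2)
T(J) = 4 (T(J) = (0 - 2)² = (-2)² = 4)
L(o, t) = 4 + o + t (L(o, t) = (o + t) + 4 = 4 + o + t)
j = 4855 (j = 4959 - 104 = 4855)
L(-24, -213) + j = (4 - 24 - 213) + 4855 = -233 + 4855 = 4622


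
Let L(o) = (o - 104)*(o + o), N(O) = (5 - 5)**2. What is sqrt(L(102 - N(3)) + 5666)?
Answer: sqrt(5258) ≈ 72.512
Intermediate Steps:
N(O) = 0 (N(O) = 0**2 = 0)
L(o) = 2*o*(-104 + o) (L(o) = (-104 + o)*(2*o) = 2*o*(-104 + o))
sqrt(L(102 - N(3)) + 5666) = sqrt(2*(102 - 1*0)*(-104 + (102 - 1*0)) + 5666) = sqrt(2*(102 + 0)*(-104 + (102 + 0)) + 5666) = sqrt(2*102*(-104 + 102) + 5666) = sqrt(2*102*(-2) + 5666) = sqrt(-408 + 5666) = sqrt(5258)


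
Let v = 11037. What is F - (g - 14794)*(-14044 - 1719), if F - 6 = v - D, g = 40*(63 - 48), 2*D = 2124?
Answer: -223730041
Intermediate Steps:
D = 1062 (D = (1/2)*2124 = 1062)
g = 600 (g = 40*15 = 600)
F = 9981 (F = 6 + (11037 - 1*1062) = 6 + (11037 - 1062) = 6 + 9975 = 9981)
F - (g - 14794)*(-14044 - 1719) = 9981 - (600 - 14794)*(-14044 - 1719) = 9981 - (-14194)*(-15763) = 9981 - 1*223740022 = 9981 - 223740022 = -223730041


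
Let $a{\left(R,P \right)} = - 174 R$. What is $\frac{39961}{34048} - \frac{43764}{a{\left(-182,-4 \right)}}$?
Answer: $- \frac{2673711}{12836096} \approx -0.2083$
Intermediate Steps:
$\frac{39961}{34048} - \frac{43764}{a{\left(-182,-4 \right)}} = \frac{39961}{34048} - \frac{43764}{\left(-174\right) \left(-182\right)} = 39961 \cdot \frac{1}{34048} - \frac{43764}{31668} = \frac{39961}{34048} - \frac{521}{377} = - \frac{2673711}{12836096}$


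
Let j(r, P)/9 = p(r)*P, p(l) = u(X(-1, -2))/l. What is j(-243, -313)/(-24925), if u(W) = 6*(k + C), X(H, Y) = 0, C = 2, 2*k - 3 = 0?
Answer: -2191/224325 ≈ -0.0097671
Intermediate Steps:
k = 3/2 (k = 3/2 + (1/2)*0 = 3/2 + 0 = 3/2 ≈ 1.5000)
u(W) = 21 (u(W) = 6*(3/2 + 2) = 6*(7/2) = 21)
p(l) = 21/l
j(r, P) = 189*P/r (j(r, P) = 9*((21/r)*P) = 9*(21*P/r) = 189*P/r)
j(-243, -313)/(-24925) = (189*(-313)/(-243))/(-24925) = (189*(-313)*(-1/243))*(-1/24925) = (2191/9)*(-1/24925) = -2191/224325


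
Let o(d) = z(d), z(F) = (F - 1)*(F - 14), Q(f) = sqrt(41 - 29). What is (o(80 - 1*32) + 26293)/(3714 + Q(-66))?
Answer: 17264529/2298964 - 9297*sqrt(3)/2298964 ≈ 7.5027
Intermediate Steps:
Q(f) = 2*sqrt(3) (Q(f) = sqrt(12) = 2*sqrt(3))
z(F) = (-1 + F)*(-14 + F)
o(d) = 14 + d**2 - 15*d
(o(80 - 1*32) + 26293)/(3714 + Q(-66)) = ((14 + (80 - 1*32)**2 - 15*(80 - 1*32)) + 26293)/(3714 + 2*sqrt(3)) = ((14 + (80 - 32)**2 - 15*(80 - 32)) + 26293)/(3714 + 2*sqrt(3)) = ((14 + 48**2 - 15*48) + 26293)/(3714 + 2*sqrt(3)) = ((14 + 2304 - 720) + 26293)/(3714 + 2*sqrt(3)) = (1598 + 26293)/(3714 + 2*sqrt(3)) = 27891/(3714 + 2*sqrt(3))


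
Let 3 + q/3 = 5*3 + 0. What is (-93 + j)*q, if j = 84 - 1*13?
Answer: -792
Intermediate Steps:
j = 71 (j = 84 - 13 = 71)
q = 36 (q = -9 + 3*(5*3 + 0) = -9 + 3*(15 + 0) = -9 + 3*15 = -9 + 45 = 36)
(-93 + j)*q = (-93 + 71)*36 = -22*36 = -792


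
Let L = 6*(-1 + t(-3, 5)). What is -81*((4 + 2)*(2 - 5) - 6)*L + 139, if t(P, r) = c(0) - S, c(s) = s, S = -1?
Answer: 139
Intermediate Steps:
t(P, r) = 1 (t(P, r) = 0 - 1*(-1) = 0 + 1 = 1)
L = 0 (L = 6*(-1 + 1) = 6*0 = 0)
-81*((4 + 2)*(2 - 5) - 6)*L + 139 = -81*((4 + 2)*(2 - 5) - 6)*0 + 139 = -81*(6*(-3) - 6)*0 + 139 = -81*(-18 - 6)*0 + 139 = -(-1944)*0 + 139 = -81*0 + 139 = 0 + 139 = 139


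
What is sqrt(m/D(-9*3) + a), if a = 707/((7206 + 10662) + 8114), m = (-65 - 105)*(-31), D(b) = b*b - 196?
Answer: sqrt(1901413439008226)/13848406 ≈ 3.1488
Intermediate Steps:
D(b) = -196 + b**2 (D(b) = b**2 - 196 = -196 + b**2)
m = 5270 (m = -170*(-31) = 5270)
a = 707/25982 (a = 707/(17868 + 8114) = 707/25982 ≈ 0.027211)
sqrt(m/D(-9*3) + a) = sqrt(5270/(-196 + (-9*3)**2) + 707/25982) = sqrt(5270/(-196 + (-27)**2) + 707/25982) = sqrt(5270/(-196 + 729) + 707/25982) = sqrt(5270/533 + 707/25982) = sqrt(137301971/13848406) = sqrt(1901413439008226)/13848406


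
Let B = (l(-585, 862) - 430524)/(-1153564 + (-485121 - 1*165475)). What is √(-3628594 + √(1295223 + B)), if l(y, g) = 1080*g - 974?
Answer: √(-11534227713613600 + 28190*√16468520676366355)/56380 ≈ 1904.6*I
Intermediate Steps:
l(y, g) = -974 + 1080*g
B = -249731/902080 (B = ((-974 + 1080*862) - 430524)/(-1153564 + (-485121 - 1*165475)) = ((-974 + 930960) - 430524)/(-1153564 + (-485121 - 165475)) = (929986 - 430524)/(-1153564 - 650596) = 499462/(-1804160) = 499462*(-1/1804160) = -249731/902080 ≈ -0.27684)
√(-3628594 + √(1295223 + B)) = √(-3628594 + √(1295223 - 249731/902080)) = √(-3628594 + √(1168394514109/902080)) = √(-3628594 + √16468520676366355/112760)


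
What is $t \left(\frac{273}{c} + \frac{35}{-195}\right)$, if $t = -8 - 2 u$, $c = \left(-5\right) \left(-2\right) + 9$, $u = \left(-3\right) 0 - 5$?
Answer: $\frac{21028}{741} \approx 28.378$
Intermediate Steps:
$u = -5$ ($u = 0 - 5 = -5$)
$c = 19$ ($c = 10 + 9 = 19$)
$t = 2$ ($t = -8 - -10 = -8 + 10 = 2$)
$t \left(\frac{273}{c} + \frac{35}{-195}\right) = 2 \left(\frac{273}{19} + \frac{35}{-195}\right) = 2 \left(273 \cdot \frac{1}{19} + 35 \left(- \frac{1}{195}\right)\right) = 2 \left(\frac{273}{19} - \frac{7}{39}\right) = 2 \cdot \frac{10514}{741} = \frac{21028}{741}$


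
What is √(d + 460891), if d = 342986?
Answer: √803877 ≈ 896.59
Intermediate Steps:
√(d + 460891) = √(342986 + 460891) = √803877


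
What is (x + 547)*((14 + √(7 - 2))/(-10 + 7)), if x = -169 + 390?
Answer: -3584 - 256*√5 ≈ -4156.4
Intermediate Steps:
x = 221
(x + 547)*((14 + √(7 - 2))/(-10 + 7)) = (221 + 547)*((14 + √(7 - 2))/(-10 + 7)) = 768*((14 + √5)/(-3)) = 768*((14 + √5)*(-⅓)) = 768*(-14/3 - √5/3) = -3584 - 256*√5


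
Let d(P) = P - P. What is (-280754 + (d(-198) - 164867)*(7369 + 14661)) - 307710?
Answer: -3632608474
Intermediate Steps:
d(P) = 0
(-280754 + (d(-198) - 164867)*(7369 + 14661)) - 307710 = (-280754 + (0 - 164867)*(7369 + 14661)) - 307710 = (-280754 - 164867*22030) - 307710 = (-280754 - 3632020010) - 307710 = -3632300764 - 307710 = -3632608474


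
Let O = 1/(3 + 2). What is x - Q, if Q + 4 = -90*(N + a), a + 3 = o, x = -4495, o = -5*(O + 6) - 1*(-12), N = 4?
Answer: -6111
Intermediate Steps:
O = 1/5 ≈ 0.20000
o = -19 (o = -5*(1/5 + 6) - 1*(-12) = -5*31/5 + 12 = -31 + 12 = -19)
a = -22 (a = -3 - 19 = -22)
Q = 1616 (Q = -4 - 90*(4 - 22) = -4 - 90*(-18) = -4 + 1620 = 1616)
x - Q = -4495 - 1*1616 = -4495 - 1616 = -6111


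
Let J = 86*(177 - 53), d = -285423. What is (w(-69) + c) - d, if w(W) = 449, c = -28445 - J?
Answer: 246763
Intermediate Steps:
J = 10664 (J = 86*124 = 10664)
c = -39109 (c = -28445 - 1*10664 = -28445 - 10664 = -39109)
(w(-69) + c) - d = (449 - 39109) - 1*(-285423) = -38660 + 285423 = 246763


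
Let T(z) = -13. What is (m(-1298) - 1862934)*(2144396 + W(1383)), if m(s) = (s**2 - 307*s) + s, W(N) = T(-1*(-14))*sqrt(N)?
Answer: 469747098968 - 2847754*sqrt(1383) ≈ 4.6964e+11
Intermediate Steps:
W(N) = -13*sqrt(N)
m(s) = s**2 - 306*s
(m(-1298) - 1862934)*(2144396 + W(1383)) = (-1298*(-306 - 1298) - 1862934)*(2144396 - 13*sqrt(1383)) = (-1298*(-1604) - 1862934)*(2144396 - 13*sqrt(1383)) = (2081992 - 1862934)*(2144396 - 13*sqrt(1383)) = 219058*(2144396 - 13*sqrt(1383)) = 469747098968 - 2847754*sqrt(1383)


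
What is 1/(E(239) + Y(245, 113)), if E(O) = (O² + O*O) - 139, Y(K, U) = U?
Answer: 1/114216 ≈ 8.7553e-6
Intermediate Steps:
E(O) = -139 + 2*O² (E(O) = (O² + O²) - 139 = 2*O² - 139 = -139 + 2*O²)
1/(E(239) + Y(245, 113)) = 1/((-139 + 2*239²) + 113) = 1/((-139 + 2*57121) + 113) = 1/((-139 + 114242) + 113) = 1/(114103 + 113) = 1/114216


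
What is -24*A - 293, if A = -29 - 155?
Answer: 4123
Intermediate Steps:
A = -184
-24*A - 293 = -24*(-184) - 293 = 4416 - 293 = 4123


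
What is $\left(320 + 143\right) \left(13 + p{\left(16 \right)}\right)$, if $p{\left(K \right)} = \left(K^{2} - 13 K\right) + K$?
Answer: $35651$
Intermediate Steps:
$p{\left(K \right)} = K^{2} - 12 K$
$\left(320 + 143\right) \left(13 + p{\left(16 \right)}\right) = \left(320 + 143\right) \left(13 + 16 \left(-12 + 16\right)\right) = 463 \left(13 + 16 \cdot 4\right) = 463 \left(13 + 64\right) = 463 \cdot 77 = 35651$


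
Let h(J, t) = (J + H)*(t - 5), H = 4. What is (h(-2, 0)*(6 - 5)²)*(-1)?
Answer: 10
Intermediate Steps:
h(J, t) = (-5 + t)*(4 + J) (h(J, t) = (J + 4)*(t - 5) = (4 + J)*(-5 + t) = (-5 + t)*(4 + J))
(h(-2, 0)*(6 - 5)²)*(-1) = ((-20 - 5*(-2) + 4*0 - 2*0)*(6 - 5)²)*(-1) = ((-20 + 10 + 0 + 0)*1²)*(-1) = -10*1*(-1) = -10*(-1) = 10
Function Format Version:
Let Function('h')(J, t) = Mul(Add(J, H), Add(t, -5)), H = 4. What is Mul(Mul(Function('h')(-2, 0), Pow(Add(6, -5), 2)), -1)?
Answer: 10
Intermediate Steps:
Function('h')(J, t) = Mul(Add(-5, t), Add(4, J)) (Function('h')(J, t) = Mul(Add(J, 4), Add(t, -5)) = Mul(Add(4, J), Add(-5, t)) = Mul(Add(-5, t), Add(4, J)))
Mul(Mul(Function('h')(-2, 0), Pow(Add(6, -5), 2)), -1) = Mul(Mul(Add(-20, Mul(-5, -2), Mul(4, 0), Mul(-2, 0)), Pow(Add(6, -5), 2)), -1) = Mul(Mul(Add(-20, 10, 0, 0), Pow(1, 2)), -1) = Mul(Mul(-10, 1), -1) = Mul(-10, -1) = 10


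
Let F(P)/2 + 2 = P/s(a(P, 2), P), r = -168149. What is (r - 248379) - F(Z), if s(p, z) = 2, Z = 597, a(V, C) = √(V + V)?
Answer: -417121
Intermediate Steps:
a(V, C) = √2*√V (a(V, C) = √(2*V) = √2*√V)
F(P) = -4 + P (F(P) = -4 + 2*(P/2) = -4 + P)
(r - 248379) - F(Z) = (-168149 - 248379) - (-4 + 597) = -416528 - 1*593 = -416528 - 593 = -417121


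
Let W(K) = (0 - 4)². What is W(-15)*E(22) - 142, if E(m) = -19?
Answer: -446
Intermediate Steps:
W(K) = 16 (W(K) = (-4)² = 16)
W(-15)*E(22) - 142 = 16*(-19) - 142 = -304 - 142 = -446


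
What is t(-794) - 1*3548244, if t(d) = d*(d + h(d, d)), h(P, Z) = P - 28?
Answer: -2265140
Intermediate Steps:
h(P, Z) = -28 + P
t(d) = d*(-28 + 2*d) (t(d) = d*(d + (-28 + d)) = d*(-28 + 2*d))
t(-794) - 1*3548244 = 2*(-794)*(-14 - 794) - 1*3548244 = 2*(-794)*(-808) - 3548244 = 1283104 - 3548244 = -2265140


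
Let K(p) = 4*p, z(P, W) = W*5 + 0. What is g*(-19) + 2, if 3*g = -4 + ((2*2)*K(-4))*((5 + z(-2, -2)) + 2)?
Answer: -3566/3 ≈ -1188.7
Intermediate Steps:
z(P, W) = 5*W (z(P, W) = 5*W + 0 = 5*W)
g = 188/3 (g = (-4 + ((2*2)*(4*(-4)))*((5 + 5*(-2)) + 2))/3 = (-4 + (4*(-16))*((5 - 10) + 2))/3 = (-4 - 64*(-5 + 2))/3 = (-4 - 64*(-3))/3 = (-4 + 192)/3 = (⅓)*188 = 188/3 ≈ 62.667)
g*(-19) + 2 = (188/3)*(-19) + 2 = -3572/3 + 2 = -3566/3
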